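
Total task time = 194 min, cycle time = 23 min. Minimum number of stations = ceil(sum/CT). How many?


Formula: N_min = ceil(Sum of Task Times / Cycle Time)
N_min = ceil(194 min / 23 min) = ceil(8.4348)
N_min = 9 stations

9


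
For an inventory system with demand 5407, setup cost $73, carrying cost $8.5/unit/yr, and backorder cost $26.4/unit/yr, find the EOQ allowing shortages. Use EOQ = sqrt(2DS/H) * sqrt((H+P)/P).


Formula: EOQ* = sqrt(2DS/H) * sqrt((H+P)/P)
Base EOQ = sqrt(2*5407*73/8.5) = 304.75 units
Correction = sqrt((8.5+26.4)/26.4) = 1.14977
EOQ* = 304.75 * 1.14977 = 350.4 units

350.4 units


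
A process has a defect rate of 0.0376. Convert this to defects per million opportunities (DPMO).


DPMO = defect_rate * 1000000 = 0.0376 * 1000000

37600


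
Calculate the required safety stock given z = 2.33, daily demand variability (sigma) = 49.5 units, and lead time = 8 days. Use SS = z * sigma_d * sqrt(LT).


Formula: SS = z * sigma_d * sqrt(LT)
sqrt(LT) = sqrt(8) = 2.8284
SS = 2.33 * 49.5 * 2.8284
SS = 326.2 units

326.2 units


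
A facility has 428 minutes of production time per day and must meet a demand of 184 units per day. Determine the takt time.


Formula: Takt Time = Available Production Time / Customer Demand
Takt = 428 min/day / 184 units/day
Takt = 2.33 min/unit

2.33 min/unit


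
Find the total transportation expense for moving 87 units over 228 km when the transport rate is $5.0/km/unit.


TC = dist * cost * units = 228 * 5.0 * 87 = $99180.00

$99180.00


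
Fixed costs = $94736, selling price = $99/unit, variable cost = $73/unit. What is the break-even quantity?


Formula: BEQ = Fixed Costs / (Price - Variable Cost)
Contribution margin = $99 - $73 = $26/unit
BEQ = ceil($94736 / $26/unit) = ceil(3643.69) = 3644 units

3644 units


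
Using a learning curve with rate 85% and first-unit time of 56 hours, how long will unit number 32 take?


Formula: T_n = T_1 * (learning_rate)^(log2(n)) where learning_rate = rate/100
Doublings = log2(32) = 5
T_n = 56 * 0.85^5
T_n = 56 * 0.4437 = 24.8 hours

24.8 hours


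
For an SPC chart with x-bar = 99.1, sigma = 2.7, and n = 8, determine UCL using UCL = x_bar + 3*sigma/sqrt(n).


UCL = 99.1 + 3 * 2.7 / sqrt(8)

101.96


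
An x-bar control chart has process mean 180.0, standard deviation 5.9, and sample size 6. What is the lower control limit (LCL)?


LCL = 180.0 - 3 * 5.9 / sqrt(6)

172.77


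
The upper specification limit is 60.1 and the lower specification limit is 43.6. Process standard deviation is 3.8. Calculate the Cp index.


Cp = (60.1 - 43.6) / (6 * 3.8)

0.72


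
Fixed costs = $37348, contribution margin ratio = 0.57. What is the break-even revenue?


Formula: BER = Fixed Costs / Contribution Margin Ratio
BER = $37348 / 0.57
BER = $65522.81 (to the nearest cent)

$65522.81


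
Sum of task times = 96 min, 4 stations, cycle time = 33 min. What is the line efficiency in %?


Formula: Efficiency = Sum of Task Times / (N_stations * CT) * 100
Total station capacity = 4 stations * 33 min = 132 min
Efficiency = 96 / 132 * 100 = 72.7%

72.7%


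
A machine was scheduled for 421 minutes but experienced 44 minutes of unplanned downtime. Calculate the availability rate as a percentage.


Formula: Availability = (Planned Time - Downtime) / Planned Time * 100
Uptime = 421 - 44 = 377 min
Availability = 377 / 421 * 100 = 89.5%

89.5%


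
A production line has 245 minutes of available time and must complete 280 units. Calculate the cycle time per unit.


Formula: CT = Available Time / Number of Units
CT = 245 min / 280 units
CT = 0.88 min/unit

0.88 min/unit


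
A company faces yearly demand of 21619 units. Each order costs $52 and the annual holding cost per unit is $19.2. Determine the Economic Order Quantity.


Formula: EOQ = sqrt(2 * D * S / H)
Numerator: 2 * 21619 * 52 = 2248376
2DS/H = 2248376 / 19.2 = 117102.9
EOQ = sqrt(117102.9) = 342.2 units

342.2 units


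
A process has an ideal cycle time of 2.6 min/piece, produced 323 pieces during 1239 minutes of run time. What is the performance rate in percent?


Formula: Performance = (Ideal CT * Total Count) / Run Time * 100
Ideal output time = 2.6 * 323 = 839.8 min
Performance = 839.8 / 1239 * 100 = 67.8%

67.8%


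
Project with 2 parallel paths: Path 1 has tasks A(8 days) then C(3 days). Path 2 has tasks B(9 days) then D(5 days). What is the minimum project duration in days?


Path 1 = 8 + 3 = 11 days
Path 2 = 9 + 5 = 14 days
Duration = max(11, 14) = 14 days

14 days


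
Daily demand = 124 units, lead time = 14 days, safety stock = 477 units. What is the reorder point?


Formula: ROP = (Daily Demand * Lead Time) + Safety Stock
Demand during lead time = 124 * 14 = 1736 units
ROP = 1736 + 477 = 2213 units

2213 units


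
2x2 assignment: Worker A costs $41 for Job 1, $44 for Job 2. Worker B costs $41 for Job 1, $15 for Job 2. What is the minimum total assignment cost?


Option 1: A->1 + B->2 = $41 + $15 = $56
Option 2: A->2 + B->1 = $44 + $41 = $85
Min cost = min($56, $85) = $56

$56


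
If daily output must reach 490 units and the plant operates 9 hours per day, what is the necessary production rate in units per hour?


Formula: Production Rate = Daily Demand / Available Hours
Rate = 490 units/day / 9 hours/day
Rate = 54.4 units/hour

54.4 units/hour


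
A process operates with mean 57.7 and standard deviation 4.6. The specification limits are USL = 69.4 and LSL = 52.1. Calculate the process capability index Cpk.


Cpu = (69.4 - 57.7) / (3 * 4.6) = 0.85
Cpl = (57.7 - 52.1) / (3 * 4.6) = 0.41
Cpk = min(0.85, 0.41) = 0.41

0.41


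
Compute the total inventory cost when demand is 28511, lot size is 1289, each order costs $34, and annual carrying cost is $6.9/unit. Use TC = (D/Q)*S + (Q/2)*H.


TC = 28511/1289 * 34 + 1289/2 * 6.9

$5199.09


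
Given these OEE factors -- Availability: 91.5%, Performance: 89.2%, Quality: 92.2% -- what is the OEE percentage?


Formula: OEE = Availability * Performance * Quality / 10000
A * P = 91.5% * 89.2% / 100 = 81.62%
OEE = 81.62% * 92.2% / 100 = 75.3%

75.3%


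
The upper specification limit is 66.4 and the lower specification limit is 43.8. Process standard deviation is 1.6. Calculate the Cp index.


Cp = (66.4 - 43.8) / (6 * 1.6)

2.35


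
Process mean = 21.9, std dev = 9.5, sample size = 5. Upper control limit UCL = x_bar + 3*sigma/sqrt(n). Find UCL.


UCL = 21.9 + 3 * 9.5 / sqrt(5)

34.65


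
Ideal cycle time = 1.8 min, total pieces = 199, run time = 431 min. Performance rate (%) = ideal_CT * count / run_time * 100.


Formula: Performance = (Ideal CT * Total Count) / Run Time * 100
Ideal output time = 1.8 * 199 = 358.2 min
Performance = 358.2 / 431 * 100 = 83.1%

83.1%


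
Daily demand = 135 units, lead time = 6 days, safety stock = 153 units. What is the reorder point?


Formula: ROP = (Daily Demand * Lead Time) + Safety Stock
Demand during lead time = 135 * 6 = 810 units
ROP = 810 + 153 = 963 units

963 units


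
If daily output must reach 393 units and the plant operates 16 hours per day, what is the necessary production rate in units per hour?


Formula: Production Rate = Daily Demand / Available Hours
Rate = 393 units/day / 16 hours/day
Rate = 24.6 units/hour

24.6 units/hour


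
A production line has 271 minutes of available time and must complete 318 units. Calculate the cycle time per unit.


Formula: CT = Available Time / Number of Units
CT = 271 min / 318 units
CT = 0.85 min/unit

0.85 min/unit


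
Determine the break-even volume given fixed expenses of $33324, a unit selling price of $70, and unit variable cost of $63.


Formula: BEQ = Fixed Costs / (Price - Variable Cost)
Contribution margin = $70 - $63 = $7/unit
BEQ = ceil($33324 / $7/unit) = ceil(4760.57) = 4761 units

4761 units


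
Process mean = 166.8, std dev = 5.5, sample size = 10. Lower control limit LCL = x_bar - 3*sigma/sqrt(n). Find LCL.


LCL = 166.8 - 3 * 5.5 / sqrt(10)

161.58


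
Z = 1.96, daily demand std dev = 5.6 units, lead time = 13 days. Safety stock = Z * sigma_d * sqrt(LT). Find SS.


Formula: SS = z * sigma_d * sqrt(LT)
sqrt(LT) = sqrt(13) = 3.6056
SS = 1.96 * 5.6 * 3.6056
SS = 39.6 units

39.6 units


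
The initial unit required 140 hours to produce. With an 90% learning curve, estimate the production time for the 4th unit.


Formula: T_n = T_1 * (learning_rate)^(log2(n)) where learning_rate = rate/100
Doublings = log2(4) = 2
T_n = 140 * 0.9^2
T_n = 140 * 0.81 = 113.4 hours

113.4 hours


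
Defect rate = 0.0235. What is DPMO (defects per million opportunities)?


DPMO = defect_rate * 1000000 = 0.0235 * 1000000

23500


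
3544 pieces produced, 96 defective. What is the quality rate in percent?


Formula: Quality Rate = Good Pieces / Total Pieces * 100
Good pieces = 3544 - 96 = 3448
QR = 3448 / 3544 * 100 = 97.3%

97.3%


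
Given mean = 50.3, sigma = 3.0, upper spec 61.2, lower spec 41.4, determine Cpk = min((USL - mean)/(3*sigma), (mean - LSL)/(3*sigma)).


Cpu = (61.2 - 50.3) / (3 * 3.0) = 1.21
Cpl = (50.3 - 41.4) / (3 * 3.0) = 0.99
Cpk = min(1.21, 0.99) = 0.99

0.99


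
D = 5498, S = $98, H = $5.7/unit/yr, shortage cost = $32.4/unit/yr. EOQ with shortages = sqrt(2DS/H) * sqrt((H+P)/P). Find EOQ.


Formula: EOQ* = sqrt(2DS/H) * sqrt((H+P)/P)
Base EOQ = sqrt(2*5498*98/5.7) = 434.8 units
Correction = sqrt((5.7+32.4)/32.4) = 1.0844
EOQ* = 434.8 * 1.0844 = 471.5 units

471.5 units


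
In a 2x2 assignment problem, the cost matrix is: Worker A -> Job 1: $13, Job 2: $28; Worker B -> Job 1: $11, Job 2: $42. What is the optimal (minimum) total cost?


Option 1: A->1 + B->2 = $13 + $42 = $55
Option 2: A->2 + B->1 = $28 + $11 = $39
Min cost = min($55, $39) = $39

$39


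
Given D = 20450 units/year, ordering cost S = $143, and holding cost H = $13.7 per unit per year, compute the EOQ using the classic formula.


Formula: EOQ = sqrt(2 * D * S / H)
Numerator: 2 * 20450 * 143 = 5848700
2DS/H = 5848700 / 13.7 = 426912.4
EOQ = sqrt(426912.4) = 653.4 units

653.4 units


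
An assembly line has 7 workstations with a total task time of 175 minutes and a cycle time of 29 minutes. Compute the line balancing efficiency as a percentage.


Formula: Efficiency = Sum of Task Times / (N_stations * CT) * 100
Total station capacity = 7 stations * 29 min = 203 min
Efficiency = 175 / 203 * 100 = 86.2%

86.2%


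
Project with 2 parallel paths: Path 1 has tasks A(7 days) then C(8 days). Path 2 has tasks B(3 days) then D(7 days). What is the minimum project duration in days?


Path 1 = 7 + 8 = 15 days
Path 2 = 3 + 7 = 10 days
Duration = max(15, 10) = 15 days

15 days


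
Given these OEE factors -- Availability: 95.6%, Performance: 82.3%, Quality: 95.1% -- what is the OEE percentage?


Formula: OEE = Availability * Performance * Quality / 10000
A * P = 95.6% * 82.3% / 100 = 78.68%
OEE = 78.68% * 95.1% / 100 = 74.8%

74.8%


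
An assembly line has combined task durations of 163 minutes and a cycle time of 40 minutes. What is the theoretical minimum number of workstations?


Formula: N_min = ceil(Sum of Task Times / Cycle Time)
N_min = ceil(163 min / 40 min) = ceil(4.075)
N_min = 5 stations

5


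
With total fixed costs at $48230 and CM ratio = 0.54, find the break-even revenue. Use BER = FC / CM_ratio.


Formula: BER = Fixed Costs / Contribution Margin Ratio
BER = $48230 / 0.54
BER = $89314.81 (to the nearest cent)

$89314.81


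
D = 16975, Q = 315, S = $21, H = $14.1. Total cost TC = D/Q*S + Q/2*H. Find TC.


TC = 16975/315 * 21 + 315/2 * 14.1

$3352.42


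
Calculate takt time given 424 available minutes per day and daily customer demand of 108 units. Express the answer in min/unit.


Formula: Takt Time = Available Production Time / Customer Demand
Takt = 424 min/day / 108 units/day
Takt = 3.93 min/unit

3.93 min/unit


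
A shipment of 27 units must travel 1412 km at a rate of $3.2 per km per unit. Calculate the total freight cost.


TC = dist * cost * units = 1412 * 3.2 * 27 = $121996.80

$121996.80


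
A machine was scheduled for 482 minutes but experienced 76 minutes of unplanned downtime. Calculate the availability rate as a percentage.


Formula: Availability = (Planned Time - Downtime) / Planned Time * 100
Uptime = 482 - 76 = 406 min
Availability = 406 / 482 * 100 = 84.2%

84.2%


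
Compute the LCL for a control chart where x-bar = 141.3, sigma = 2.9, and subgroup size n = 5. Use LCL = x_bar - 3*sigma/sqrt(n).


LCL = 141.3 - 3 * 2.9 / sqrt(5)

137.41


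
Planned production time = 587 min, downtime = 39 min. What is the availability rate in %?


Formula: Availability = (Planned Time - Downtime) / Planned Time * 100
Uptime = 587 - 39 = 548 min
Availability = 548 / 587 * 100 = 93.4%

93.4%


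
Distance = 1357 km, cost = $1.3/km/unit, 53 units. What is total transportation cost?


TC = dist * cost * units = 1357 * 1.3 * 53 = $93497.30

$93497.30


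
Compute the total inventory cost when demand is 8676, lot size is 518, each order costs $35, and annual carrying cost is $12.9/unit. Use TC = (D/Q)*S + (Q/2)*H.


TC = 8676/518 * 35 + 518/2 * 12.9

$3927.32


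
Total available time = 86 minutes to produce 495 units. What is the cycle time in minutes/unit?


Formula: CT = Available Time / Number of Units
CT = 86 min / 495 units
CT = 0.17 min/unit

0.17 min/unit


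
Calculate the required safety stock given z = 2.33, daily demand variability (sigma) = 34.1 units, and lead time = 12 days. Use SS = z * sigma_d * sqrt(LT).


Formula: SS = z * sigma_d * sqrt(LT)
sqrt(LT) = sqrt(12) = 3.4641
SS = 2.33 * 34.1 * 3.4641
SS = 275.2 units

275.2 units


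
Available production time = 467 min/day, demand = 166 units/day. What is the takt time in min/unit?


Formula: Takt Time = Available Production Time / Customer Demand
Takt = 467 min/day / 166 units/day
Takt = 2.81 min/unit

2.81 min/unit


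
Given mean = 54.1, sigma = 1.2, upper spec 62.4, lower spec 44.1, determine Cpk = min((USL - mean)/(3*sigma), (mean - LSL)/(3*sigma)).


Cpu = (62.4 - 54.1) / (3 * 1.2) = 2.31
Cpl = (54.1 - 44.1) / (3 * 1.2) = 2.78
Cpk = min(2.31, 2.78) = 2.31

2.31


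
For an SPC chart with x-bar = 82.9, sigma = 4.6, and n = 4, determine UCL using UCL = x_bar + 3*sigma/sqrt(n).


UCL = 82.9 + 3 * 4.6 / sqrt(4)

89.8


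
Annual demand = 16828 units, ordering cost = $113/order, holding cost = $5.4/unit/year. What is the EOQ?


Formula: EOQ = sqrt(2 * D * S / H)
Numerator: 2 * 16828 * 113 = 3803128
2DS/H = 3803128 / 5.4 = 704283.0
EOQ = sqrt(704283.0) = 839.2 units

839.2 units


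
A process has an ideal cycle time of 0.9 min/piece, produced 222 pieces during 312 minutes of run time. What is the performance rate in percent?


Formula: Performance = (Ideal CT * Total Count) / Run Time * 100
Ideal output time = 0.9 * 222 = 199.8 min
Performance = 199.8 / 312 * 100 = 64.0%

64.0%


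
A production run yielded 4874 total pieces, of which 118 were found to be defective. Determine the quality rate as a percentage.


Formula: Quality Rate = Good Pieces / Total Pieces * 100
Good pieces = 4874 - 118 = 4756
QR = 4756 / 4874 * 100 = 97.6%

97.6%


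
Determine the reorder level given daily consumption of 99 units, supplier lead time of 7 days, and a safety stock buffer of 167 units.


Formula: ROP = (Daily Demand * Lead Time) + Safety Stock
Demand during lead time = 99 * 7 = 693 units
ROP = 693 + 167 = 860 units

860 units


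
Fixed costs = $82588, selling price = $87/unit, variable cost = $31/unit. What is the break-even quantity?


Formula: BEQ = Fixed Costs / (Price - Variable Cost)
Contribution margin = $87 - $31 = $56/unit
BEQ = ceil($82588 / $56/unit) = ceil(1474.79) = 1475 units

1475 units


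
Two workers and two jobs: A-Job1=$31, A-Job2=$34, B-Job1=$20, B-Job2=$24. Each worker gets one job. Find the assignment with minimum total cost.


Option 1: A->1 + B->2 = $31 + $24 = $55
Option 2: A->2 + B->1 = $34 + $20 = $54
Min cost = min($55, $54) = $54

$54


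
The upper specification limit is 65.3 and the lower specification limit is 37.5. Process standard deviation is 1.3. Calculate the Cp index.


Cp = (65.3 - 37.5) / (6 * 1.3)

3.56


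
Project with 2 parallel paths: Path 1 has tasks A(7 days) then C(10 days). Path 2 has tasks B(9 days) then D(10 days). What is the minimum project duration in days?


Path 1 = 7 + 10 = 17 days
Path 2 = 9 + 10 = 19 days
Duration = max(17, 19) = 19 days

19 days


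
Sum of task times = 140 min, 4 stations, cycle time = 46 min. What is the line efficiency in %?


Formula: Efficiency = Sum of Task Times / (N_stations * CT) * 100
Total station capacity = 4 stations * 46 min = 184 min
Efficiency = 140 / 184 * 100 = 76.1%

76.1%


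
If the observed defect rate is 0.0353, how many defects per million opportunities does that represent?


DPMO = defect_rate * 1000000 = 0.0353 * 1000000

35300


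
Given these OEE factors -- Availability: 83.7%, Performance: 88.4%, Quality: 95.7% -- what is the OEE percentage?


Formula: OEE = Availability * Performance * Quality / 10000
A * P = 83.7% * 88.4% / 100 = 73.99%
OEE = 73.99% * 95.7% / 100 = 70.8%

70.8%


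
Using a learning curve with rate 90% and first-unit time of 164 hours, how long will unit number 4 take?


Formula: T_n = T_1 * (learning_rate)^(log2(n)) where learning_rate = rate/100
Doublings = log2(4) = 2
T_n = 164 * 0.9^2
T_n = 164 * 0.81 = 132.8 hours

132.8 hours


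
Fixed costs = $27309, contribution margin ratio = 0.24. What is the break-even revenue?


Formula: BER = Fixed Costs / Contribution Margin Ratio
BER = $27309 / 0.24
BER = $113787.50 (to the nearest cent)

$113787.50


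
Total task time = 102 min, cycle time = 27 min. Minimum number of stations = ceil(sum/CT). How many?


Formula: N_min = ceil(Sum of Task Times / Cycle Time)
N_min = ceil(102 min / 27 min) = ceil(3.7778)
N_min = 4 stations

4


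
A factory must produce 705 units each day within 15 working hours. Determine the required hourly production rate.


Formula: Production Rate = Daily Demand / Available Hours
Rate = 705 units/day / 15 hours/day
Rate = 47.0 units/hour

47.0 units/hour


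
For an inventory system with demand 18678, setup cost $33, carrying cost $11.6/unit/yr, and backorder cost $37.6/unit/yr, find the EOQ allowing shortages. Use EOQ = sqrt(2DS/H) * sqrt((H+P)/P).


Formula: EOQ* = sqrt(2DS/H) * sqrt((H+P)/P)
Base EOQ = sqrt(2*18678*33/11.6) = 325.99 units
Correction = sqrt((11.6+37.6)/37.6) = 1.1439
EOQ* = 325.99 * 1.1439 = 372.9 units

372.9 units


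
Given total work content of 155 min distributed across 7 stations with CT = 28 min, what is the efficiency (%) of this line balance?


Formula: Efficiency = Sum of Task Times / (N_stations * CT) * 100
Total station capacity = 7 stations * 28 min = 196 min
Efficiency = 155 / 196 * 100 = 79.1%

79.1%


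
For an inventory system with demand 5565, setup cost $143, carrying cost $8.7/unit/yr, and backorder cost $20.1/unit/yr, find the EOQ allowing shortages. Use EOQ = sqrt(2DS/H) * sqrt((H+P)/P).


Formula: EOQ* = sqrt(2DS/H) * sqrt((H+P)/P)
Base EOQ = sqrt(2*5565*143/8.7) = 427.72 units
Correction = sqrt((8.7+20.1)/20.1) = 1.19701
EOQ* = 427.72 * 1.19701 = 512.0 units

512.0 units


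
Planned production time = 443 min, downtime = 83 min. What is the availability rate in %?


Formula: Availability = (Planned Time - Downtime) / Planned Time * 100
Uptime = 443 - 83 = 360 min
Availability = 360 / 443 * 100 = 81.3%

81.3%


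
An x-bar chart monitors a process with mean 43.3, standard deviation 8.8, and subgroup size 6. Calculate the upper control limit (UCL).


UCL = 43.3 + 3 * 8.8 / sqrt(6)

54.08


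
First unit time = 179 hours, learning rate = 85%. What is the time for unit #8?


Formula: T_n = T_1 * (learning_rate)^(log2(n)) where learning_rate = rate/100
Doublings = log2(8) = 3
T_n = 179 * 0.85^3
T_n = 179 * 0.6141 = 109.9 hours

109.9 hours


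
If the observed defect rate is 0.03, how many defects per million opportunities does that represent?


DPMO = defect_rate * 1000000 = 0.03 * 1000000

30000


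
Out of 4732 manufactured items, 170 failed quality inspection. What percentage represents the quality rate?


Formula: Quality Rate = Good Pieces / Total Pieces * 100
Good pieces = 4732 - 170 = 4562
QR = 4562 / 4732 * 100 = 96.4%

96.4%


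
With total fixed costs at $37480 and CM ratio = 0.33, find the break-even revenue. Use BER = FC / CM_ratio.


Formula: BER = Fixed Costs / Contribution Margin Ratio
BER = $37480 / 0.33
BER = $113575.76 (to the nearest cent)

$113575.76


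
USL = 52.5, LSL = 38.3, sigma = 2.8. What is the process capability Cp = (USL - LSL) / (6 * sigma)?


Cp = (52.5 - 38.3) / (6 * 2.8)

0.85


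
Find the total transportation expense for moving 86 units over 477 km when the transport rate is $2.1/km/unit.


TC = dist * cost * units = 477 * 2.1 * 86 = $86146.20

$86146.20


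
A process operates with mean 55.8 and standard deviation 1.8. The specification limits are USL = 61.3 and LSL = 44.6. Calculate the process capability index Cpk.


Cpu = (61.3 - 55.8) / (3 * 1.8) = 1.02
Cpl = (55.8 - 44.6) / (3 * 1.8) = 2.07
Cpk = min(1.02, 2.07) = 1.02

1.02


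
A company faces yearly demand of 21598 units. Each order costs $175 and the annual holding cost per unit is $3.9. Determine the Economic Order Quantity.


Formula: EOQ = sqrt(2 * D * S / H)
Numerator: 2 * 21598 * 175 = 7559300
2DS/H = 7559300 / 3.9 = 1938282.1
EOQ = sqrt(1938282.1) = 1392.2 units

1392.2 units


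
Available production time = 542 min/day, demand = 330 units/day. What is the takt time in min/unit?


Formula: Takt Time = Available Production Time / Customer Demand
Takt = 542 min/day / 330 units/day
Takt = 1.64 min/unit

1.64 min/unit


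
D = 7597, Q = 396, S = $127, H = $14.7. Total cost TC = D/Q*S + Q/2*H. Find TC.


TC = 7597/396 * 127 + 396/2 * 14.7

$5347.01


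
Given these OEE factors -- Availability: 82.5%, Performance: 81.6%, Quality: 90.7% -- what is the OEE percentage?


Formula: OEE = Availability * Performance * Quality / 10000
A * P = 82.5% * 81.6% / 100 = 67.32%
OEE = 67.32% * 90.7% / 100 = 61.1%

61.1%


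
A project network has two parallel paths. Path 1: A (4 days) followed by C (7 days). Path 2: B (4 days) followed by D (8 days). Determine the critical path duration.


Path 1 = 4 + 7 = 11 days
Path 2 = 4 + 8 = 12 days
Duration = max(11, 12) = 12 days

12 days


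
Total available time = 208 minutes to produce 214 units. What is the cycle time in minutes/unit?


Formula: CT = Available Time / Number of Units
CT = 208 min / 214 units
CT = 0.97 min/unit

0.97 min/unit


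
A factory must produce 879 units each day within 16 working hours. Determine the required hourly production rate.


Formula: Production Rate = Daily Demand / Available Hours
Rate = 879 units/day / 16 hours/day
Rate = 54.9 units/hour

54.9 units/hour


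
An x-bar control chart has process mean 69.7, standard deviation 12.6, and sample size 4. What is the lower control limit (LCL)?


LCL = 69.7 - 3 * 12.6 / sqrt(4)

50.8


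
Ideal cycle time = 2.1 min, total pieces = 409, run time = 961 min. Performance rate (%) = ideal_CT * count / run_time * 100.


Formula: Performance = (Ideal CT * Total Count) / Run Time * 100
Ideal output time = 2.1 * 409 = 858.9 min
Performance = 858.9 / 961 * 100 = 89.4%

89.4%


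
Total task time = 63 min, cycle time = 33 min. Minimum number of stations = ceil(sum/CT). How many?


Formula: N_min = ceil(Sum of Task Times / Cycle Time)
N_min = ceil(63 min / 33 min) = ceil(1.9091)
N_min = 2 stations

2


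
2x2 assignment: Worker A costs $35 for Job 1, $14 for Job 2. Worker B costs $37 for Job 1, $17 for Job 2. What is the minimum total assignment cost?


Option 1: A->1 + B->2 = $35 + $17 = $52
Option 2: A->2 + B->1 = $14 + $37 = $51
Min cost = min($52, $51) = $51

$51


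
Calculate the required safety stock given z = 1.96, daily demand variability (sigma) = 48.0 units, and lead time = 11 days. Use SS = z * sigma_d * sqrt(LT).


Formula: SS = z * sigma_d * sqrt(LT)
sqrt(LT) = sqrt(11) = 3.3166
SS = 1.96 * 48.0 * 3.3166
SS = 312.0 units

312.0 units


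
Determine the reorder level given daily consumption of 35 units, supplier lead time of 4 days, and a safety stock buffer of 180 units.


Formula: ROP = (Daily Demand * Lead Time) + Safety Stock
Demand during lead time = 35 * 4 = 140 units
ROP = 140 + 180 = 320 units

320 units


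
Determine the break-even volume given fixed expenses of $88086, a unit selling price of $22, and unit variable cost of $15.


Formula: BEQ = Fixed Costs / (Price - Variable Cost)
Contribution margin = $22 - $15 = $7/unit
BEQ = ceil($88086 / $7/unit) = ceil(12583.71) = 12584 units

12584 units


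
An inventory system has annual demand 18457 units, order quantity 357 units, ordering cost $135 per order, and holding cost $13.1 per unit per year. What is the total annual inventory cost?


TC = 18457/357 * 135 + 357/2 * 13.1

$9317.89


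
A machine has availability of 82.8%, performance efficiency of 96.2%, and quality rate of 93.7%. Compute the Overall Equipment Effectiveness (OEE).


Formula: OEE = Availability * Performance * Quality / 10000
A * P = 82.8% * 96.2% / 100 = 79.65%
OEE = 79.65% * 93.7% / 100 = 74.6%

74.6%


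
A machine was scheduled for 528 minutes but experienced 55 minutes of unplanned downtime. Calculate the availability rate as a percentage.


Formula: Availability = (Planned Time - Downtime) / Planned Time * 100
Uptime = 528 - 55 = 473 min
Availability = 473 / 528 * 100 = 89.6%

89.6%


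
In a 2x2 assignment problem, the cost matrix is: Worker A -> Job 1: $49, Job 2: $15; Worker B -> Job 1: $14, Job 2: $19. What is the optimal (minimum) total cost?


Option 1: A->1 + B->2 = $49 + $19 = $68
Option 2: A->2 + B->1 = $15 + $14 = $29
Min cost = min($68, $29) = $29

$29


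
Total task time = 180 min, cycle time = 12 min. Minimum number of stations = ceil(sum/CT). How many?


Formula: N_min = ceil(Sum of Task Times / Cycle Time)
N_min = ceil(180 min / 12 min) = ceil(15.0)
N_min = 15 stations

15


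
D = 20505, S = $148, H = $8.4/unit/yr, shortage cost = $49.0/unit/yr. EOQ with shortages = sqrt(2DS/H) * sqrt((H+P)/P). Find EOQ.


Formula: EOQ* = sqrt(2DS/H) * sqrt((H+P)/P)
Base EOQ = sqrt(2*20505*148/8.4) = 850.03 units
Correction = sqrt((8.4+49.0)/49.0) = 1.08233
EOQ* = 850.03 * 1.08233 = 920.0 units

920.0 units


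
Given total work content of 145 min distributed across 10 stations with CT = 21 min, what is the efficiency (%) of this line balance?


Formula: Efficiency = Sum of Task Times / (N_stations * CT) * 100
Total station capacity = 10 stations * 21 min = 210 min
Efficiency = 145 / 210 * 100 = 69.0%

69.0%


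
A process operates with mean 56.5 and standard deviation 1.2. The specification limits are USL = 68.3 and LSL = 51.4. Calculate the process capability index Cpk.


Cpu = (68.3 - 56.5) / (3 * 1.2) = 3.28
Cpl = (56.5 - 51.4) / (3 * 1.2) = 1.42
Cpk = min(3.28, 1.42) = 1.42

1.42


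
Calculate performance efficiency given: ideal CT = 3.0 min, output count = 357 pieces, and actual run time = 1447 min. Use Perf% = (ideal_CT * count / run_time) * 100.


Formula: Performance = (Ideal CT * Total Count) / Run Time * 100
Ideal output time = 3.0 * 357 = 1071.0 min
Performance = 1071.0 / 1447 * 100 = 74.0%

74.0%


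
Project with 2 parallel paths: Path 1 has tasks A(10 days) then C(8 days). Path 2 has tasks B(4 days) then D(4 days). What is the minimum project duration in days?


Path 1 = 10 + 8 = 18 days
Path 2 = 4 + 4 = 8 days
Duration = max(18, 8) = 18 days

18 days


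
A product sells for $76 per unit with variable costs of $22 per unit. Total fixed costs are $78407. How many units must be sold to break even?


Formula: BEQ = Fixed Costs / (Price - Variable Cost)
Contribution margin = $76 - $22 = $54/unit
BEQ = ceil($78407 / $54/unit) = ceil(1451.98) = 1452 units

1452 units


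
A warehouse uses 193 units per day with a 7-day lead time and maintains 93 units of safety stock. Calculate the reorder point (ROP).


Formula: ROP = (Daily Demand * Lead Time) + Safety Stock
Demand during lead time = 193 * 7 = 1351 units
ROP = 1351 + 93 = 1444 units

1444 units


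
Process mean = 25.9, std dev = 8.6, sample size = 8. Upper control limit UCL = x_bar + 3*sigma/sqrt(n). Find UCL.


UCL = 25.9 + 3 * 8.6 / sqrt(8)

35.02


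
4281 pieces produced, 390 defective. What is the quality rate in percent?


Formula: Quality Rate = Good Pieces / Total Pieces * 100
Good pieces = 4281 - 390 = 3891
QR = 3891 / 4281 * 100 = 90.9%

90.9%


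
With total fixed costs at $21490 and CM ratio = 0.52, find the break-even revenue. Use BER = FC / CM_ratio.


Formula: BER = Fixed Costs / Contribution Margin Ratio
BER = $21490 / 0.52
BER = $41326.92 (to the nearest cent)

$41326.92


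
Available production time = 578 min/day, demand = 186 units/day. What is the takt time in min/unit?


Formula: Takt Time = Available Production Time / Customer Demand
Takt = 578 min/day / 186 units/day
Takt = 3.11 min/unit

3.11 min/unit


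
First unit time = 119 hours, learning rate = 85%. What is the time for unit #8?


Formula: T_n = T_1 * (learning_rate)^(log2(n)) where learning_rate = rate/100
Doublings = log2(8) = 3
T_n = 119 * 0.85^3
T_n = 119 * 0.6141 = 73.1 hours

73.1 hours


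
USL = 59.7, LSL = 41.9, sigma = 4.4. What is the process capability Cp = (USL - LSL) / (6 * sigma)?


Cp = (59.7 - 41.9) / (6 * 4.4)

0.67


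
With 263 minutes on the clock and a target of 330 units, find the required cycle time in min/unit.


Formula: CT = Available Time / Number of Units
CT = 263 min / 330 units
CT = 0.8 min/unit

0.8 min/unit


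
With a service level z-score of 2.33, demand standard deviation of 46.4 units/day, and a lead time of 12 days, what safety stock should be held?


Formula: SS = z * sigma_d * sqrt(LT)
sqrt(LT) = sqrt(12) = 3.4641
SS = 2.33 * 46.4 * 3.4641
SS = 374.5 units

374.5 units


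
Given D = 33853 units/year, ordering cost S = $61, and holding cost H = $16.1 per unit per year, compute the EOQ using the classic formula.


Formula: EOQ = sqrt(2 * D * S / H)
Numerator: 2 * 33853 * 61 = 4130066
2DS/H = 4130066 / 16.1 = 256525.8
EOQ = sqrt(256525.8) = 506.5 units

506.5 units


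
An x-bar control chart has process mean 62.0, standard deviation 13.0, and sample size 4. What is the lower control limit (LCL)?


LCL = 62.0 - 3 * 13.0 / sqrt(4)

42.5


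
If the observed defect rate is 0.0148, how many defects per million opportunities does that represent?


DPMO = defect_rate * 1000000 = 0.0148 * 1000000

14800


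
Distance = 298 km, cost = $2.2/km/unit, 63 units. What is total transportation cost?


TC = dist * cost * units = 298 * 2.2 * 63 = $41302.80

$41302.80


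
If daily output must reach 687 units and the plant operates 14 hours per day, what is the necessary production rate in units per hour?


Formula: Production Rate = Daily Demand / Available Hours
Rate = 687 units/day / 14 hours/day
Rate = 49.1 units/hour

49.1 units/hour


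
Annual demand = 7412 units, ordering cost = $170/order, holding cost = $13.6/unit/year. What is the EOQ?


Formula: EOQ = sqrt(2 * D * S / H)
Numerator: 2 * 7412 * 170 = 2520080
2DS/H = 2520080 / 13.6 = 185300.0
EOQ = sqrt(185300.0) = 430.5 units

430.5 units


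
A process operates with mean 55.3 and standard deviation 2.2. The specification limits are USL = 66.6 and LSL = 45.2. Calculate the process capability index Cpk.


Cpu = (66.6 - 55.3) / (3 * 2.2) = 1.71
Cpl = (55.3 - 45.2) / (3 * 2.2) = 1.53
Cpk = min(1.71, 1.53) = 1.53

1.53


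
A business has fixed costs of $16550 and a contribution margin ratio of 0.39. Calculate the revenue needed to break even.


Formula: BER = Fixed Costs / Contribution Margin Ratio
BER = $16550 / 0.39
BER = $42435.90 (to the nearest cent)

$42435.90


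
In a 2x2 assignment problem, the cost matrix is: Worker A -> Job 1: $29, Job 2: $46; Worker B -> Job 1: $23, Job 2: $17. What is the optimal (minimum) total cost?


Option 1: A->1 + B->2 = $29 + $17 = $46
Option 2: A->2 + B->1 = $46 + $23 = $69
Min cost = min($46, $69) = $46

$46


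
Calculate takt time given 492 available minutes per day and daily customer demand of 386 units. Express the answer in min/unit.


Formula: Takt Time = Available Production Time / Customer Demand
Takt = 492 min/day / 386 units/day
Takt = 1.27 min/unit

1.27 min/unit


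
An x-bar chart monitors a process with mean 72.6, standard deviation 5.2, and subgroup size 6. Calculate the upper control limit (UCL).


UCL = 72.6 + 3 * 5.2 / sqrt(6)

78.97


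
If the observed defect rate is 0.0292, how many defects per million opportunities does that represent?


DPMO = defect_rate * 1000000 = 0.0292 * 1000000

29200


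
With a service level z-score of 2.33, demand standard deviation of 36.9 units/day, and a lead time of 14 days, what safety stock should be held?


Formula: SS = z * sigma_d * sqrt(LT)
sqrt(LT) = sqrt(14) = 3.7417
SS = 2.33 * 36.9 * 3.7417
SS = 321.7 units

321.7 units


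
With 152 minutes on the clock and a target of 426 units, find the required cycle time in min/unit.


Formula: CT = Available Time / Number of Units
CT = 152 min / 426 units
CT = 0.36 min/unit

0.36 min/unit


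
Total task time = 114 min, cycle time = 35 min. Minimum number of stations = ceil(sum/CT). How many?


Formula: N_min = ceil(Sum of Task Times / Cycle Time)
N_min = ceil(114 min / 35 min) = ceil(3.2571)
N_min = 4 stations

4


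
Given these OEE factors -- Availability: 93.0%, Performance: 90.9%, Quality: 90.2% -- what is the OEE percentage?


Formula: OEE = Availability * Performance * Quality / 10000
A * P = 93.0% * 90.9% / 100 = 84.54%
OEE = 84.54% * 90.2% / 100 = 76.3%

76.3%


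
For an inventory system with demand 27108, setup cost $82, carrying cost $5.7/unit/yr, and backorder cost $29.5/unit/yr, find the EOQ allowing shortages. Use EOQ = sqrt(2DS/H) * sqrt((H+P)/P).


Formula: EOQ* = sqrt(2DS/H) * sqrt((H+P)/P)
Base EOQ = sqrt(2*27108*82/5.7) = 883.15 units
Correction = sqrt((5.7+29.5)/29.5) = 1.09235
EOQ* = 883.15 * 1.09235 = 964.7 units

964.7 units


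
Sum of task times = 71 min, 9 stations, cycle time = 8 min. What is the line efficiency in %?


Formula: Efficiency = Sum of Task Times / (N_stations * CT) * 100
Total station capacity = 9 stations * 8 min = 72 min
Efficiency = 71 / 72 * 100 = 98.6%

98.6%


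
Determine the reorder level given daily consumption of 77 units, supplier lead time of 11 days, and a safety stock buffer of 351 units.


Formula: ROP = (Daily Demand * Lead Time) + Safety Stock
Demand during lead time = 77 * 11 = 847 units
ROP = 847 + 351 = 1198 units

1198 units


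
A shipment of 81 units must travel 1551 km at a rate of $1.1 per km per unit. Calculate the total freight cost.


TC = dist * cost * units = 1551 * 1.1 * 81 = $138194.10

$138194.10


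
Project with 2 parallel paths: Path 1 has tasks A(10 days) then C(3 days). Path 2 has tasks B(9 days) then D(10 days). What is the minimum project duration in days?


Path 1 = 10 + 3 = 13 days
Path 2 = 9 + 10 = 19 days
Duration = max(13, 19) = 19 days

19 days


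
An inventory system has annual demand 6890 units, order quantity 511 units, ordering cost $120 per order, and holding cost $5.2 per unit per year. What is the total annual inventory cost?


TC = 6890/511 * 120 + 511/2 * 5.2

$2946.60


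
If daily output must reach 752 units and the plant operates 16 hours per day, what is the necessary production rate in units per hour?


Formula: Production Rate = Daily Demand / Available Hours
Rate = 752 units/day / 16 hours/day
Rate = 47.0 units/hour

47.0 units/hour


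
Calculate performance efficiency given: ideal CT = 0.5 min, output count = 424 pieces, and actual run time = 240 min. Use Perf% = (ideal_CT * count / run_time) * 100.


Formula: Performance = (Ideal CT * Total Count) / Run Time * 100
Ideal output time = 0.5 * 424 = 212.0 min
Performance = 212.0 / 240 * 100 = 88.3%

88.3%


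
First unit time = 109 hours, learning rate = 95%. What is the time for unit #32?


Formula: T_n = T_1 * (learning_rate)^(log2(n)) where learning_rate = rate/100
Doublings = log2(32) = 5
T_n = 109 * 0.95^5
T_n = 109 * 0.7738 = 84.3 hours

84.3 hours


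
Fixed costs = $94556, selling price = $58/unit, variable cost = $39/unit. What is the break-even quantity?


Formula: BEQ = Fixed Costs / (Price - Variable Cost)
Contribution margin = $58 - $39 = $19/unit
BEQ = ceil($94556 / $19/unit) = ceil(4976.63) = 4977 units

4977 units


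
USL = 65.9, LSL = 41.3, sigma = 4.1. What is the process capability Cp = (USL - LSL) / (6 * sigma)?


Cp = (65.9 - 41.3) / (6 * 4.1)

1.0


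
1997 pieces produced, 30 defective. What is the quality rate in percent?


Formula: Quality Rate = Good Pieces / Total Pieces * 100
Good pieces = 1997 - 30 = 1967
QR = 1967 / 1997 * 100 = 98.5%

98.5%


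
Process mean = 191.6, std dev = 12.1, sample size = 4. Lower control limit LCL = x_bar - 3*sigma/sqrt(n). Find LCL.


LCL = 191.6 - 3 * 12.1 / sqrt(4)

173.45


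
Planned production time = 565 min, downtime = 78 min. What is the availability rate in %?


Formula: Availability = (Planned Time - Downtime) / Planned Time * 100
Uptime = 565 - 78 = 487 min
Availability = 487 / 565 * 100 = 86.2%

86.2%


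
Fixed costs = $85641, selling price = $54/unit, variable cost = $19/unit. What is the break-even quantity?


Formula: BEQ = Fixed Costs / (Price - Variable Cost)
Contribution margin = $54 - $19 = $35/unit
BEQ = ceil($85641 / $35/unit) = ceil(2446.89) = 2447 units

2447 units


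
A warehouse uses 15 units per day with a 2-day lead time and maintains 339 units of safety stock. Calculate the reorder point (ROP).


Formula: ROP = (Daily Demand * Lead Time) + Safety Stock
Demand during lead time = 15 * 2 = 30 units
ROP = 30 + 339 = 369 units

369 units


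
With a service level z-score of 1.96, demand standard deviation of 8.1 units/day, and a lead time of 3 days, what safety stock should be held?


Formula: SS = z * sigma_d * sqrt(LT)
sqrt(LT) = sqrt(3) = 1.7321
SS = 1.96 * 8.1 * 1.7321
SS = 27.5 units

27.5 units


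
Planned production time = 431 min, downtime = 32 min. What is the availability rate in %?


Formula: Availability = (Planned Time - Downtime) / Planned Time * 100
Uptime = 431 - 32 = 399 min
Availability = 399 / 431 * 100 = 92.6%

92.6%


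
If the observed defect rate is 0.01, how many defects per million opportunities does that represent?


DPMO = defect_rate * 1000000 = 0.01 * 1000000

10000


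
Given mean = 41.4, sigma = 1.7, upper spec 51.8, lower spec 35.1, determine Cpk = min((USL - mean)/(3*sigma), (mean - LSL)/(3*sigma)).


Cpu = (51.8 - 41.4) / (3 * 1.7) = 2.04
Cpl = (41.4 - 35.1) / (3 * 1.7) = 1.24
Cpk = min(2.04, 1.24) = 1.24

1.24


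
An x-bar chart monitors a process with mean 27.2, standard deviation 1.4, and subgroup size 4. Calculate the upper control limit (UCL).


UCL = 27.2 + 3 * 1.4 / sqrt(4)

29.3


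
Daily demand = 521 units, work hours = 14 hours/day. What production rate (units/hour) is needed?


Formula: Production Rate = Daily Demand / Available Hours
Rate = 521 units/day / 14 hours/day
Rate = 37.2 units/hour

37.2 units/hour


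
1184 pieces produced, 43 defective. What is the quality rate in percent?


Formula: Quality Rate = Good Pieces / Total Pieces * 100
Good pieces = 1184 - 43 = 1141
QR = 1141 / 1184 * 100 = 96.4%

96.4%
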